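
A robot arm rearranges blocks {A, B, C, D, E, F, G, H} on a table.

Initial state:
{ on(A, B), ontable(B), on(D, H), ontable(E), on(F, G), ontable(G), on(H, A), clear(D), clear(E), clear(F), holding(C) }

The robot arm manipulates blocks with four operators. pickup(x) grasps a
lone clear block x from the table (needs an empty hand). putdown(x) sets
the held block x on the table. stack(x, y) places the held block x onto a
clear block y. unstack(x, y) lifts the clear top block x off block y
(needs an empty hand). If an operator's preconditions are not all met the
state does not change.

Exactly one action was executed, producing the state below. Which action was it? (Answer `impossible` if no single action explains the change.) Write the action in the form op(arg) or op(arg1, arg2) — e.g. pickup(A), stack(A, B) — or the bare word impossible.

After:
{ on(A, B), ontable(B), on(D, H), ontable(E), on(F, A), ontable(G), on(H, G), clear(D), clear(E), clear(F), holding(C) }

target: towers=[B/A/F; E; G/H/D] holding=C
        putdown(C) → towers=[B/A/H/D; C; E; G/F] holding=-
       stack(C, E) → towers=[B/A/H/D; E/C; G/F] holding=-
       stack(C, F) → towers=[B/A/H/D; E; G/F/C] holding=-
       stack(C, D) → towers=[B/A/H/D/C; E; G/F] holding=-
none of the 4 applicable actions match → impossible

impossible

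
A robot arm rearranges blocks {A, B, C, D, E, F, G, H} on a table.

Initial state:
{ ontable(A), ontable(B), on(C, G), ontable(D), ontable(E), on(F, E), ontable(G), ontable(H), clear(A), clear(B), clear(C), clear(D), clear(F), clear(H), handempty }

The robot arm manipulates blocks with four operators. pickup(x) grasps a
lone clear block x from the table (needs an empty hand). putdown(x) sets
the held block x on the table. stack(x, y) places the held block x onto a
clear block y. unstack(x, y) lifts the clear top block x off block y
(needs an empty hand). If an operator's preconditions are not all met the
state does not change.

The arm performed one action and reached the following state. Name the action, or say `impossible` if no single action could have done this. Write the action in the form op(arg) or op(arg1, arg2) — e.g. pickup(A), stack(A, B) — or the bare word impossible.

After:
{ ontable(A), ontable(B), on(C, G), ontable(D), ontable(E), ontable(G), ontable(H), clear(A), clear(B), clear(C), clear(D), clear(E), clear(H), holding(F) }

unstack(F, E)

target: towers=[A; B; D; E; G/C; H] holding=F
         pickup(A) → towers=[B; D; E/F; G/C; H] holding=A
         pickup(H) → towers=[A; B; D; E/F; G/C] holding=H
         pickup(B) → towers=[A; D; E/F; G/C; H] holding=B
     unstack(F, E) → towers=[A; B; D; E; G/C; H] holding=F  ← match
         pickup(D) → towers=[A; B; E/F; G/C; H] holding=D
     unstack(C, G) → towers=[A; B; D; E/F; G; H] holding=C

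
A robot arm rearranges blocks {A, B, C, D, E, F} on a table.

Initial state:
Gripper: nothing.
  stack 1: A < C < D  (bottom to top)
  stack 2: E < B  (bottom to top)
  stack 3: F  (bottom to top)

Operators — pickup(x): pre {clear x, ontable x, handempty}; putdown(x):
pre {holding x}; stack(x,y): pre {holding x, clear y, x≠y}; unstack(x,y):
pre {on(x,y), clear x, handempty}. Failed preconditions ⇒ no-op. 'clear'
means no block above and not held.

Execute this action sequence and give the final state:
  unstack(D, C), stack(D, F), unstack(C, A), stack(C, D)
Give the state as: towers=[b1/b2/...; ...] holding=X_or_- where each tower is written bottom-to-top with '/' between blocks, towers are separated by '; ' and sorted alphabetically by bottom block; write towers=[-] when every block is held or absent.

step 1 (unstack(D, C)): towers=[A/C; E/B; F] holding=D
step 2 (stack(D, F)): towers=[A/C; E/B; F/D] holding=-
step 3 (unstack(C, A)): towers=[A; E/B; F/D] holding=C
step 4 (stack(C, D)): towers=[A; E/B; F/D/C] holding=-

towers=[A; E/B; F/D/C] holding=-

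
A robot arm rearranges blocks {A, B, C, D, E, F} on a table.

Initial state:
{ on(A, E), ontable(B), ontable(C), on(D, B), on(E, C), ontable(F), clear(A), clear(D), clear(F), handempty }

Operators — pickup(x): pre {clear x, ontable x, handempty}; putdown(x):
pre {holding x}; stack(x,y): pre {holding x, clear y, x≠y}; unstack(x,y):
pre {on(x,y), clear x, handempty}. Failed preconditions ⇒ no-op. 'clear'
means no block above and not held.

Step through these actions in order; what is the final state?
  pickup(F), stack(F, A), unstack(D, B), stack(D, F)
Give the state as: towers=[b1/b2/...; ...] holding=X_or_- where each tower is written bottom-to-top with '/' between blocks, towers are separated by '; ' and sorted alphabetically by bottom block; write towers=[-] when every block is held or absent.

towers=[B; C/E/A/F/D] holding=-

step 1 (pickup(F)): towers=[B/D; C/E/A] holding=F
step 2 (stack(F, A)): towers=[B/D; C/E/A/F] holding=-
step 3 (unstack(D, B)): towers=[B; C/E/A/F] holding=D
step 4 (stack(D, F)): towers=[B; C/E/A/F/D] holding=-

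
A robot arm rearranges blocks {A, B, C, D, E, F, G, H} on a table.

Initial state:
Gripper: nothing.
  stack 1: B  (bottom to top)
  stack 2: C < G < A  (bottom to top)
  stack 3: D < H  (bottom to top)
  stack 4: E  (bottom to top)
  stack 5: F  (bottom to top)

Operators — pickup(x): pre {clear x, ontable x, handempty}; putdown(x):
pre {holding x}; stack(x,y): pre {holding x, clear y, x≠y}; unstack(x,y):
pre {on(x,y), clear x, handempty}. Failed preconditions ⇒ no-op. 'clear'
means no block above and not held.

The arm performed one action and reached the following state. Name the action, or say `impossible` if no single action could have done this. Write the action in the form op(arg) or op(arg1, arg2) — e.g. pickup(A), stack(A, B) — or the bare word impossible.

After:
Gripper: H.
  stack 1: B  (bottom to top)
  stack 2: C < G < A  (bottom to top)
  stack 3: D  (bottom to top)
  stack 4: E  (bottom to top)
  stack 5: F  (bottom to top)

unstack(H, D)

target: towers=[B; C/G/A; D; E; F] holding=H
     unstack(A, G) → towers=[B; C/G; D/H; E; F] holding=A
         pickup(E) → towers=[B; C/G/A; D/H; F] holding=E
     unstack(H, D) → towers=[B; C/G/A; D; E; F] holding=H  ← match
         pickup(B) → towers=[C/G/A; D/H; E; F] holding=B
         pickup(F) → towers=[B; C/G/A; D/H; E] holding=F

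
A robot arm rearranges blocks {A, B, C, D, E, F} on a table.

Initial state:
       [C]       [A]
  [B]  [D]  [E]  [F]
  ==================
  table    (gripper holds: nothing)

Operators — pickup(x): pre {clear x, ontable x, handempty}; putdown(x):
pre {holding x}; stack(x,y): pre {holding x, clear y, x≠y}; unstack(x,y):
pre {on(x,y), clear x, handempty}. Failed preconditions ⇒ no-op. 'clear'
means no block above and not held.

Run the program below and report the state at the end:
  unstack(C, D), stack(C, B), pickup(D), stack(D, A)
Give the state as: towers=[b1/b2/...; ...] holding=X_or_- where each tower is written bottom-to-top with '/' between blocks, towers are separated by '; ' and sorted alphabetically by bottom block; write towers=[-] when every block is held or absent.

towers=[B/C; E; F/A/D] holding=-

step 1 (unstack(C, D)): towers=[B; D; E; F/A] holding=C
step 2 (stack(C, B)): towers=[B/C; D; E; F/A] holding=-
step 3 (pickup(D)): towers=[B/C; E; F/A] holding=D
step 4 (stack(D, A)): towers=[B/C; E; F/A/D] holding=-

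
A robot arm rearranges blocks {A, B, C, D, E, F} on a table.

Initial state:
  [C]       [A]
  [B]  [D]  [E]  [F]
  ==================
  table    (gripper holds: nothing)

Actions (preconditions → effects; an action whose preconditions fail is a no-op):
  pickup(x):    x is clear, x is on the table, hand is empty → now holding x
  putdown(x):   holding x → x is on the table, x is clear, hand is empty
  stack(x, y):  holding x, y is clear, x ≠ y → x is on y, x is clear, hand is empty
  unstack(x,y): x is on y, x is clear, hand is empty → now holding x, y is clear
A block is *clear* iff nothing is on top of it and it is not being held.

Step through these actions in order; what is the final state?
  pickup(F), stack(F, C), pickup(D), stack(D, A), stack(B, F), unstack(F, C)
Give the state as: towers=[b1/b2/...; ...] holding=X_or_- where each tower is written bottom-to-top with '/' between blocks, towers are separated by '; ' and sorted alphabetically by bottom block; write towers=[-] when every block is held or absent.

towers=[B/C; E/A/D] holding=F

step 1 (pickup(F)): towers=[B/C; D; E/A] holding=F
step 2 (stack(F, C)): towers=[B/C/F; D; E/A] holding=-
step 3 (pickup(D)): towers=[B/C/F; E/A] holding=D
step 4 (stack(D, A)): towers=[B/C/F; E/A/D] holding=-
step 5 (stack(B, F)) [no-op]: towers=[B/C/F; E/A/D] holding=-
step 6 (unstack(F, C)): towers=[B/C; E/A/D] holding=F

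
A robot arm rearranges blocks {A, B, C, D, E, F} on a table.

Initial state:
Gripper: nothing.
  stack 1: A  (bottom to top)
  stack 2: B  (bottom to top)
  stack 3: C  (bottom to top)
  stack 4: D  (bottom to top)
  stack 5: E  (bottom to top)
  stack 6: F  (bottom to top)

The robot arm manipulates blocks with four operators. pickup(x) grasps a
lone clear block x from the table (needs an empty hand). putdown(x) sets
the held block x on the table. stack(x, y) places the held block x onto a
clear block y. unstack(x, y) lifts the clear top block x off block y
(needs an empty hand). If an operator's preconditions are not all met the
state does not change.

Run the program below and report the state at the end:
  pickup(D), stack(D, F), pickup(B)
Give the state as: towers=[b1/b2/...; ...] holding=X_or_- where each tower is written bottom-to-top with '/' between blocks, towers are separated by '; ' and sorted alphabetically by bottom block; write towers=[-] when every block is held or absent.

towers=[A; C; E; F/D] holding=B

step 1 (pickup(D)): towers=[A; B; C; E; F] holding=D
step 2 (stack(D, F)): towers=[A; B; C; E; F/D] holding=-
step 3 (pickup(B)): towers=[A; C; E; F/D] holding=B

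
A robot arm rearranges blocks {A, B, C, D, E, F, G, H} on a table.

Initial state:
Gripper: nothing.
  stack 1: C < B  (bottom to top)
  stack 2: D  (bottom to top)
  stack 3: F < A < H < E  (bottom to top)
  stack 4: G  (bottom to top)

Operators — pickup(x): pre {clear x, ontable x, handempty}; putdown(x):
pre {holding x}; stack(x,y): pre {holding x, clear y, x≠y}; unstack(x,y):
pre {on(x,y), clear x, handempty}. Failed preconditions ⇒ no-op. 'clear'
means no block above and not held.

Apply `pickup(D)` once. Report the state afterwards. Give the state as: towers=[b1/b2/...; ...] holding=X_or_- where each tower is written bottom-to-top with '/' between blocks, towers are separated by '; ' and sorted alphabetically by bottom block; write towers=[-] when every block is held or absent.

before: towers=[C/B; D; F/A/H/E; G] holding=-
pre[pickup(D)]: clear(D) yes, ontable(D) yes, handempty yes
all met → apply pickup(D)
after:  towers=[C/B; F/A/H/E; G] holding=D

towers=[C/B; F/A/H/E; G] holding=D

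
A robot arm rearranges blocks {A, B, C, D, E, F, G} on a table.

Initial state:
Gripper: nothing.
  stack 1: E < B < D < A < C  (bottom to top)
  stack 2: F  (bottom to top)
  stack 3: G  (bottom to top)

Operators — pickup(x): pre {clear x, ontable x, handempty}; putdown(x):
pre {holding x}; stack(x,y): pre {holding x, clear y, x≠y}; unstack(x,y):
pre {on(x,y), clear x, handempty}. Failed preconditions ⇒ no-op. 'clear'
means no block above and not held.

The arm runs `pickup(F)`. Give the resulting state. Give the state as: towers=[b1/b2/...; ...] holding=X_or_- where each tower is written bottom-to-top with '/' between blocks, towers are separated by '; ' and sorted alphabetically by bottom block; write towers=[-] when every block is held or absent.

towers=[E/B/D/A/C; G] holding=F

before: towers=[E/B/D/A/C; F; G] holding=-
pre[pickup(F)]: clear(F) yes, ontable(F) yes, handempty yes
all met → apply pickup(F)
after:  towers=[E/B/D/A/C; G] holding=F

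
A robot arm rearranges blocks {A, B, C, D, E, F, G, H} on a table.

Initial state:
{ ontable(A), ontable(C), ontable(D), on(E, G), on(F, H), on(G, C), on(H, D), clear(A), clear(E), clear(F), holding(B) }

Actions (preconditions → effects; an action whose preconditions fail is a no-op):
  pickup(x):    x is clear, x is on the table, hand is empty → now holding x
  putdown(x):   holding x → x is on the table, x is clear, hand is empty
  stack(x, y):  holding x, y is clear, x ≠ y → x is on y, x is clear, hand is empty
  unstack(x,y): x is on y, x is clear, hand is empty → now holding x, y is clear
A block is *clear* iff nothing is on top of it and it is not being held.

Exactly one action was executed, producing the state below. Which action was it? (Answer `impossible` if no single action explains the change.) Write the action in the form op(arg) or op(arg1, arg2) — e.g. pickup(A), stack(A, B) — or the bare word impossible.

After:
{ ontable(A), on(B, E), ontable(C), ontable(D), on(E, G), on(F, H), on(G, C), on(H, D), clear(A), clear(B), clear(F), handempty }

target: towers=[A; C/G/E/B; D/H/F] holding=-
        putdown(B) → towers=[A; B; C/G/E; D/H/F] holding=-
       stack(B, A) → towers=[A/B; C/G/E; D/H/F] holding=-
       stack(B, E) → towers=[A; C/G/E/B; D/H/F] holding=-  ← match
       stack(B, F) → towers=[A; C/G/E; D/H/F/B] holding=-

stack(B, E)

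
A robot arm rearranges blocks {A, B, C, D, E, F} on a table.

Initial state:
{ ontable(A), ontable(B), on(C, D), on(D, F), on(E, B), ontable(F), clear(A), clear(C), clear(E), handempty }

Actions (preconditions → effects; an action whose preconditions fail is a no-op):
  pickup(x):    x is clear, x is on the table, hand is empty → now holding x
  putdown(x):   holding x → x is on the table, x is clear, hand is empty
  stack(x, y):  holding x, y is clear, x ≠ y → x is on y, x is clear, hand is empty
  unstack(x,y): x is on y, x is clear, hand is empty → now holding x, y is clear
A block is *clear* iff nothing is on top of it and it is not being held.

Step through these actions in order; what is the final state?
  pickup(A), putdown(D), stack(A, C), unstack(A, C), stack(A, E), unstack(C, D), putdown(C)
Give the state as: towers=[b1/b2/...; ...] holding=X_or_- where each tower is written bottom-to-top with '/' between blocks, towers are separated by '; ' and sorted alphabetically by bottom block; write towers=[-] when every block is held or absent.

towers=[B/E/A; C; F/D] holding=-

step 1 (pickup(A)): towers=[B/E; F/D/C] holding=A
step 2 (putdown(D)) [no-op]: towers=[B/E; F/D/C] holding=A
step 3 (stack(A, C)): towers=[B/E; F/D/C/A] holding=-
step 4 (unstack(A, C)): towers=[B/E; F/D/C] holding=A
step 5 (stack(A, E)): towers=[B/E/A; F/D/C] holding=-
step 6 (unstack(C, D)): towers=[B/E/A; F/D] holding=C
step 7 (putdown(C)): towers=[B/E/A; C; F/D] holding=-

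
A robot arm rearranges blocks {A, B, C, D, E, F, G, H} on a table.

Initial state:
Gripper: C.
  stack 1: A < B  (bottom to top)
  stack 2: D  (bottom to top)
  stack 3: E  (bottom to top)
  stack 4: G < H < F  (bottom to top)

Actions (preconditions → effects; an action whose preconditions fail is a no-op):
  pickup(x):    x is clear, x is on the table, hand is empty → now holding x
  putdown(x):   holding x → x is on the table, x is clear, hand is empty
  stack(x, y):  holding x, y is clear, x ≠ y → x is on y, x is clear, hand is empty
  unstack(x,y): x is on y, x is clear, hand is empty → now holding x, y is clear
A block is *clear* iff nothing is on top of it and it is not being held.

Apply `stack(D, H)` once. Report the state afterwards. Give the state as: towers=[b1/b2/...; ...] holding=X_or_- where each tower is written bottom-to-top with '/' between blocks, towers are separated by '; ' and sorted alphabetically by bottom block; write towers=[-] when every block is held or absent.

before: towers=[A/B; D; E; G/H/F] holding=C
pre[stack(D, H)]: holding(D) fail, clear(H) fail, D≠H ok
holding(D), clear(H) unmet → stack(D, H) is a no-op
after:  towers=[A/B; D; E; G/H/F] holding=C

towers=[A/B; D; E; G/H/F] holding=C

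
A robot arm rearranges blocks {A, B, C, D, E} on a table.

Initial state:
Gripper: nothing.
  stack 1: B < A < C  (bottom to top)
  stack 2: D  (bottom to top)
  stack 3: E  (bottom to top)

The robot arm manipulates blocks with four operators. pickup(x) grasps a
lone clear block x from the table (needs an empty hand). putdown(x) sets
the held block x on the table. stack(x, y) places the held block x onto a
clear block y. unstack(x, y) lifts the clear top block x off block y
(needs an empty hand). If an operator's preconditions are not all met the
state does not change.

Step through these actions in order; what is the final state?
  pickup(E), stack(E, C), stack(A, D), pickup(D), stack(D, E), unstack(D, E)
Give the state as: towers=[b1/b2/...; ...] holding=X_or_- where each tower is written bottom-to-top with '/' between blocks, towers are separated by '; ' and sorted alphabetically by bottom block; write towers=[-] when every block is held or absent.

step 1 (pickup(E)): towers=[B/A/C; D] holding=E
step 2 (stack(E, C)): towers=[B/A/C/E; D] holding=-
step 3 (stack(A, D)) [no-op]: towers=[B/A/C/E; D] holding=-
step 4 (pickup(D)): towers=[B/A/C/E] holding=D
step 5 (stack(D, E)): towers=[B/A/C/E/D] holding=-
step 6 (unstack(D, E)): towers=[B/A/C/E] holding=D

towers=[B/A/C/E] holding=D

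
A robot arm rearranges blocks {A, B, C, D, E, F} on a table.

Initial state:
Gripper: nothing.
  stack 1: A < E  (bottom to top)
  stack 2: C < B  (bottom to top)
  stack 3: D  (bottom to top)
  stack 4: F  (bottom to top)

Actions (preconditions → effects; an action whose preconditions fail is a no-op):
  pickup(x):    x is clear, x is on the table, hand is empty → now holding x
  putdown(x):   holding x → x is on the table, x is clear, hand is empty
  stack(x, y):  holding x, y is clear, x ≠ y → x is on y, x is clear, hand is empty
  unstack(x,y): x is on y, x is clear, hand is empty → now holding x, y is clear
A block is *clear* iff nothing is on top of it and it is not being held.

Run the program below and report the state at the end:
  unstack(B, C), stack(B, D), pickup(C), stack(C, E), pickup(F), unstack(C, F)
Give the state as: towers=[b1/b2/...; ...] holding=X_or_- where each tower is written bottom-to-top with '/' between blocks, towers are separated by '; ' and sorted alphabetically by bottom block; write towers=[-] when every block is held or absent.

towers=[A/E/C; D/B] holding=F

step 1 (unstack(B, C)): towers=[A/E; C; D; F] holding=B
step 2 (stack(B, D)): towers=[A/E; C; D/B; F] holding=-
step 3 (pickup(C)): towers=[A/E; D/B; F] holding=C
step 4 (stack(C, E)): towers=[A/E/C; D/B; F] holding=-
step 5 (pickup(F)): towers=[A/E/C; D/B] holding=F
step 6 (unstack(C, F)) [no-op]: towers=[A/E/C; D/B] holding=F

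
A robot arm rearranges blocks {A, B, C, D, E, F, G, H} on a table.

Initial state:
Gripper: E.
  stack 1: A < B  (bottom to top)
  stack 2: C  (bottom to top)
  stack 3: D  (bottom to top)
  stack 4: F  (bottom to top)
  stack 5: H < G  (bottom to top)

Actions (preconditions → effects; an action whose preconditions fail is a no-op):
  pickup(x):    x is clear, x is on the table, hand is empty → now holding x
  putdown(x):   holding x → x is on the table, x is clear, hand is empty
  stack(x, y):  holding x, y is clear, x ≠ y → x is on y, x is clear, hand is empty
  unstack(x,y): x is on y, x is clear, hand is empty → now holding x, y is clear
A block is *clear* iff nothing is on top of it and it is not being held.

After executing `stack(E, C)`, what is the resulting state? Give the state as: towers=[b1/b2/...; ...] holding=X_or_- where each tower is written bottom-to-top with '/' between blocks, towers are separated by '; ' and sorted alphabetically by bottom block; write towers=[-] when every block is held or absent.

before: towers=[A/B; C; D; F; H/G] holding=E
pre[stack(E, C)]: holding(E) ✓, clear(C) ✓, E≠C ✓
all met → apply stack(E, C)
after:  towers=[A/B; C/E; D; F; H/G] holding=-

towers=[A/B; C/E; D; F; H/G] holding=-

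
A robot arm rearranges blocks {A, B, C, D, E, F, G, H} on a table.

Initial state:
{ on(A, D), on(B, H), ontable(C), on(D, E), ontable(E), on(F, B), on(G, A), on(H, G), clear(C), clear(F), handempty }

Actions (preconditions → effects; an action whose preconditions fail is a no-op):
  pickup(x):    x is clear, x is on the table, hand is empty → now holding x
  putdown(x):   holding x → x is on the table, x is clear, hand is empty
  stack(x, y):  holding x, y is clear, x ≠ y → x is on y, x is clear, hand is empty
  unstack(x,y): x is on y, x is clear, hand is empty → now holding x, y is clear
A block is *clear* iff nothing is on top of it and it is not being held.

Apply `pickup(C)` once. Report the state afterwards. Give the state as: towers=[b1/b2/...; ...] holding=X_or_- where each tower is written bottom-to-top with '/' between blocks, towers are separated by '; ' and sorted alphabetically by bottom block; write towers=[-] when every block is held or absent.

towers=[E/D/A/G/H/B/F] holding=C

before: towers=[C; E/D/A/G/H/B/F] holding=-
pre[pickup(C)]: clear(C) ok, ontable(C) ok, handempty ok
all met → apply pickup(C)
after:  towers=[E/D/A/G/H/B/F] holding=C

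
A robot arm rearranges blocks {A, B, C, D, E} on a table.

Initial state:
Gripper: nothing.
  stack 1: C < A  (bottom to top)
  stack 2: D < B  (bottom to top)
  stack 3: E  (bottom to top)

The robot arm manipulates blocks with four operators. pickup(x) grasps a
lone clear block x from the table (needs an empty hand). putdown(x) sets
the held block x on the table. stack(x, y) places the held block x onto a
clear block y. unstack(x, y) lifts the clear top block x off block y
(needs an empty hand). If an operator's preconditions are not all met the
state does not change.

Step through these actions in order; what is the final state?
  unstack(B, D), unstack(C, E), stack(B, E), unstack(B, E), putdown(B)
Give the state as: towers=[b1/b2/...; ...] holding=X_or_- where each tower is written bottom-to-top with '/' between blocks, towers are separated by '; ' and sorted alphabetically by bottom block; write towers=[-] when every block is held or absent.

step 1 (unstack(B, D)): towers=[C/A; D; E] holding=B
step 2 (unstack(C, E)) [no-op]: towers=[C/A; D; E] holding=B
step 3 (stack(B, E)): towers=[C/A; D; E/B] holding=-
step 4 (unstack(B, E)): towers=[C/A; D; E] holding=B
step 5 (putdown(B)): towers=[B; C/A; D; E] holding=-

towers=[B; C/A; D; E] holding=-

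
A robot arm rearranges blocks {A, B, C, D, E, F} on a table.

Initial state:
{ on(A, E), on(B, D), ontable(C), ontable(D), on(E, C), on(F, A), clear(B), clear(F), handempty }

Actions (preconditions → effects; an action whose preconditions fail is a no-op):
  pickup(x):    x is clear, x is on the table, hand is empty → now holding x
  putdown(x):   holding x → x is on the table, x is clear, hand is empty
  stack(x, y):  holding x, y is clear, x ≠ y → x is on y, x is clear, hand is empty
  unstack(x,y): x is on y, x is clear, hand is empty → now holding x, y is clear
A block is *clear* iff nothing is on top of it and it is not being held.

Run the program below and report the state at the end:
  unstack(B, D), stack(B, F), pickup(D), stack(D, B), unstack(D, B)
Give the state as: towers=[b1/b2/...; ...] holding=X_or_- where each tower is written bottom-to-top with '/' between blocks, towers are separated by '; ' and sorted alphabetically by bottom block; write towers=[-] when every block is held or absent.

towers=[C/E/A/F/B] holding=D

step 1 (unstack(B, D)): towers=[C/E/A/F; D] holding=B
step 2 (stack(B, F)): towers=[C/E/A/F/B; D] holding=-
step 3 (pickup(D)): towers=[C/E/A/F/B] holding=D
step 4 (stack(D, B)): towers=[C/E/A/F/B/D] holding=-
step 5 (unstack(D, B)): towers=[C/E/A/F/B] holding=D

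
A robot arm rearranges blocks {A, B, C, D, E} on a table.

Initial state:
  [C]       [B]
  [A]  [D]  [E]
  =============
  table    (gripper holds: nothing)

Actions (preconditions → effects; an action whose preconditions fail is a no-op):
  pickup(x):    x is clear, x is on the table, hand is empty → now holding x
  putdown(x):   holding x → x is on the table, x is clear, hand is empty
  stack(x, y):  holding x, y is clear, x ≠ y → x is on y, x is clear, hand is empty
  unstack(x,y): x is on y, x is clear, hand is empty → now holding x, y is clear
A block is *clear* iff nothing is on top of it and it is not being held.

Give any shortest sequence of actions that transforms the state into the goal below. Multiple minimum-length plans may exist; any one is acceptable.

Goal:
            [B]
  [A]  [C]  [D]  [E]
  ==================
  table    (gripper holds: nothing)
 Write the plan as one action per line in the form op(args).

unstack(B, E)
stack(B, D)
unstack(C, A)
putdown(C)

step 1 (unstack(B, E)): towers=[A/C; D; E] holding=B
step 2 (stack(B, D)): towers=[A/C; D/B; E] holding=-
step 3 (unstack(C, A)): towers=[A; D/B; E] holding=C
step 4 (putdown(C)): towers=[A; C; D/B; E] holding=-
goal check: towers=[A; C; D/B; E] holding=- — reached (length 4, optimal by BFS)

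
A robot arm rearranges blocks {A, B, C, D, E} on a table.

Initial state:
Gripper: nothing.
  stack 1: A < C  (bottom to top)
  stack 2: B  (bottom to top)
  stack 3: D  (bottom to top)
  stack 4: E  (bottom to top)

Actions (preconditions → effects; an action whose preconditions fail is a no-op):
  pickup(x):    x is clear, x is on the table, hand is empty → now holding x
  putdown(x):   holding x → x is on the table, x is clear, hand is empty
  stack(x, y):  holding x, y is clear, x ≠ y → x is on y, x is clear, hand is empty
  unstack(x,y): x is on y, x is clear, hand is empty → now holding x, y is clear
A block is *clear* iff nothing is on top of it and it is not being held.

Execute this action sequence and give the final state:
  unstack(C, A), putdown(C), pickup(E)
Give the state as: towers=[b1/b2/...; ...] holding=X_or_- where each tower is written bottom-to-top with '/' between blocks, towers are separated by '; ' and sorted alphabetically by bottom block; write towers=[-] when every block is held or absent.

towers=[A; B; C; D] holding=E

step 1 (unstack(C, A)): towers=[A; B; D; E] holding=C
step 2 (putdown(C)): towers=[A; B; C; D; E] holding=-
step 3 (pickup(E)): towers=[A; B; C; D] holding=E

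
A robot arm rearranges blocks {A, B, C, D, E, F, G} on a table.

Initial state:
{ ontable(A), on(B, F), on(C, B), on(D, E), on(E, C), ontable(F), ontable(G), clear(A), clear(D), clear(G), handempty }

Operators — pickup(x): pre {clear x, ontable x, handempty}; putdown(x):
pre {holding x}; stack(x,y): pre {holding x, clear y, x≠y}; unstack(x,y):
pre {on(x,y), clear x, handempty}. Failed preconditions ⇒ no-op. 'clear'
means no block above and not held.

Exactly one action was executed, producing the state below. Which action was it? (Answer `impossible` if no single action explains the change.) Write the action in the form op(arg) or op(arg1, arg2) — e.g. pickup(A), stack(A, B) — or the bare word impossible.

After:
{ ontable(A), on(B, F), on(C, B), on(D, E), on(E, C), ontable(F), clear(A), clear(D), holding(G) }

target: towers=[A; F/B/C/E/D] holding=G
         pickup(G) → towers=[A; F/B/C/E/D] holding=G  ← match
     unstack(D, E) → towers=[A; F/B/C/E; G] holding=D
         pickup(A) → towers=[F/B/C/E/D; G] holding=A

pickup(G)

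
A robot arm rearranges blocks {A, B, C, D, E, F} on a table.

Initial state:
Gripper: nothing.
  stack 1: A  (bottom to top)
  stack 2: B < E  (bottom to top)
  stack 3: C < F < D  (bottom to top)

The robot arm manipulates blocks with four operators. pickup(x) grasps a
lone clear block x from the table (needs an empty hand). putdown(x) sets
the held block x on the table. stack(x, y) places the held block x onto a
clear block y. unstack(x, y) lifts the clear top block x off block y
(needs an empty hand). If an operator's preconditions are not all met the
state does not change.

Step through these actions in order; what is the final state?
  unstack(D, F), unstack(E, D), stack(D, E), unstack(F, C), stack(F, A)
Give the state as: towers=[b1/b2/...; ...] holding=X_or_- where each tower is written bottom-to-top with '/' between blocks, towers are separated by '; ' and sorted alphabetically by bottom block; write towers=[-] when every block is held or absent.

step 1 (unstack(D, F)): towers=[A; B/E; C/F] holding=D
step 2 (unstack(E, D)) [no-op]: towers=[A; B/E; C/F] holding=D
step 3 (stack(D, E)): towers=[A; B/E/D; C/F] holding=-
step 4 (unstack(F, C)): towers=[A; B/E/D; C] holding=F
step 5 (stack(F, A)): towers=[A/F; B/E/D; C] holding=-

towers=[A/F; B/E/D; C] holding=-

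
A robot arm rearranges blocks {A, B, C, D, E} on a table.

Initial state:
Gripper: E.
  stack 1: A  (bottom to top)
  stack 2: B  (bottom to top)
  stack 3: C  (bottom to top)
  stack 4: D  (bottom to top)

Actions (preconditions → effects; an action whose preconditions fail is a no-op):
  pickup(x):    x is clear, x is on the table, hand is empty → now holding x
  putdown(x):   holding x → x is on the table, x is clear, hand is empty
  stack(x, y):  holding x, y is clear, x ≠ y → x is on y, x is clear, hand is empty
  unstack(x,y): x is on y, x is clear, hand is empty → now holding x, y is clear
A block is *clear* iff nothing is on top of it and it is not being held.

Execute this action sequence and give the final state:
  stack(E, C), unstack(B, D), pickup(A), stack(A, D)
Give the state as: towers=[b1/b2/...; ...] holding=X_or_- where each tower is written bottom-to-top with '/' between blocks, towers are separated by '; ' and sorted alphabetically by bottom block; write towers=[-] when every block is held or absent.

towers=[B; C/E; D/A] holding=-

step 1 (stack(E, C)): towers=[A; B; C/E; D] holding=-
step 2 (unstack(B, D)) [no-op]: towers=[A; B; C/E; D] holding=-
step 3 (pickup(A)): towers=[B; C/E; D] holding=A
step 4 (stack(A, D)): towers=[B; C/E; D/A] holding=-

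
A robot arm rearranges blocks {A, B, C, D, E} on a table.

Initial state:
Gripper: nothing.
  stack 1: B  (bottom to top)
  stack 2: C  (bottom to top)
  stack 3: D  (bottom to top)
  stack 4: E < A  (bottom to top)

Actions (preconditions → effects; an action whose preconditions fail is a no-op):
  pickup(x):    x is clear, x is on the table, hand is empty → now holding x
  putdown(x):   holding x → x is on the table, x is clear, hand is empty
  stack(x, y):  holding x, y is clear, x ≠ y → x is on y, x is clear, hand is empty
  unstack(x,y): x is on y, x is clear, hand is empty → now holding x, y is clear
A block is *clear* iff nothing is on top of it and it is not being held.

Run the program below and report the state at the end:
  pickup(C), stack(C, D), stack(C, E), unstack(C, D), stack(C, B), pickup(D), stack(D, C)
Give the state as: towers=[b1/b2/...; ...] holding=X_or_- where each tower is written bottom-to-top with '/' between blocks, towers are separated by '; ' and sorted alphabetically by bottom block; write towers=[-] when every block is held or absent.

step 1 (pickup(C)): towers=[B; D; E/A] holding=C
step 2 (stack(C, D)): towers=[B; D/C; E/A] holding=-
step 3 (stack(C, E)) [no-op]: towers=[B; D/C; E/A] holding=-
step 4 (unstack(C, D)): towers=[B; D; E/A] holding=C
step 5 (stack(C, B)): towers=[B/C; D; E/A] holding=-
step 6 (pickup(D)): towers=[B/C; E/A] holding=D
step 7 (stack(D, C)): towers=[B/C/D; E/A] holding=-

towers=[B/C/D; E/A] holding=-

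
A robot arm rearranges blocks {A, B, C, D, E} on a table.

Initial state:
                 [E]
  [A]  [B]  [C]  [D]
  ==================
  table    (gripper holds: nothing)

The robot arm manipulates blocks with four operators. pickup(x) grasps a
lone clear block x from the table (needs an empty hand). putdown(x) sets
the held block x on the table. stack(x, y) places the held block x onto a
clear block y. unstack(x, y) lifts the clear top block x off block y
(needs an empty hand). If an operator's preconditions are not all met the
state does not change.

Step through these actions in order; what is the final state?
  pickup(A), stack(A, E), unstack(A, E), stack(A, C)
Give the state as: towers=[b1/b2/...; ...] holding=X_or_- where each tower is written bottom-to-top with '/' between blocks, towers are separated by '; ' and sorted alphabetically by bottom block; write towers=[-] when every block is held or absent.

towers=[B; C/A; D/E] holding=-

step 1 (pickup(A)): towers=[B; C; D/E] holding=A
step 2 (stack(A, E)): towers=[B; C; D/E/A] holding=-
step 3 (unstack(A, E)): towers=[B; C; D/E] holding=A
step 4 (stack(A, C)): towers=[B; C/A; D/E] holding=-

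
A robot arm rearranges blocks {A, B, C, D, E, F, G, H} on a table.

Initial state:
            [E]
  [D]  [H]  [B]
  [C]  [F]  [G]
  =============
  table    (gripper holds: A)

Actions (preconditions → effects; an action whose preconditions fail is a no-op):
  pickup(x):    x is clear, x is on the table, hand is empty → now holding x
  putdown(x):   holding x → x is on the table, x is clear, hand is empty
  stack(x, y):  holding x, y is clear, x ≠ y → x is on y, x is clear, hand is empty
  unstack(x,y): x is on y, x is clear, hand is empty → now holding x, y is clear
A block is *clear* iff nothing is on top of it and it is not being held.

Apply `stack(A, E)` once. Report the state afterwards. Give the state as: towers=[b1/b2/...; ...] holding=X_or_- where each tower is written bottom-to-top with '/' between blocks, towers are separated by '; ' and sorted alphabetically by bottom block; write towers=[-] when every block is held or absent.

before: towers=[C/D; F/H; G/B/E] holding=A
pre[stack(A, E)]: holding(A) ✓, clear(E) ✓, A≠E ✓
all met → apply stack(A, E)
after:  towers=[C/D; F/H; G/B/E/A] holding=-

towers=[C/D; F/H; G/B/E/A] holding=-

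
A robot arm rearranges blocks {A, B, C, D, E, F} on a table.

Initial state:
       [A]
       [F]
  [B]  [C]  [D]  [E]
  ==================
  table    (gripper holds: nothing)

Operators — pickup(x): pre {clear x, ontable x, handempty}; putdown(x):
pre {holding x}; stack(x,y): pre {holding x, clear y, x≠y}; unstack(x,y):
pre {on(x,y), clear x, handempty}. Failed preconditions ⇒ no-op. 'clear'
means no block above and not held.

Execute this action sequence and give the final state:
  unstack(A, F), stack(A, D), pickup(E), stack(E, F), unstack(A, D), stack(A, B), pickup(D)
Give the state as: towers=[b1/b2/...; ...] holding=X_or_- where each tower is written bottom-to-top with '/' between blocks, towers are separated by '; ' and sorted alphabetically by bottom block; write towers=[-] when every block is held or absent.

step 1 (unstack(A, F)): towers=[B; C/F; D; E] holding=A
step 2 (stack(A, D)): towers=[B; C/F; D/A; E] holding=-
step 3 (pickup(E)): towers=[B; C/F; D/A] holding=E
step 4 (stack(E, F)): towers=[B; C/F/E; D/A] holding=-
step 5 (unstack(A, D)): towers=[B; C/F/E; D] holding=A
step 6 (stack(A, B)): towers=[B/A; C/F/E; D] holding=-
step 7 (pickup(D)): towers=[B/A; C/F/E] holding=D

towers=[B/A; C/F/E] holding=D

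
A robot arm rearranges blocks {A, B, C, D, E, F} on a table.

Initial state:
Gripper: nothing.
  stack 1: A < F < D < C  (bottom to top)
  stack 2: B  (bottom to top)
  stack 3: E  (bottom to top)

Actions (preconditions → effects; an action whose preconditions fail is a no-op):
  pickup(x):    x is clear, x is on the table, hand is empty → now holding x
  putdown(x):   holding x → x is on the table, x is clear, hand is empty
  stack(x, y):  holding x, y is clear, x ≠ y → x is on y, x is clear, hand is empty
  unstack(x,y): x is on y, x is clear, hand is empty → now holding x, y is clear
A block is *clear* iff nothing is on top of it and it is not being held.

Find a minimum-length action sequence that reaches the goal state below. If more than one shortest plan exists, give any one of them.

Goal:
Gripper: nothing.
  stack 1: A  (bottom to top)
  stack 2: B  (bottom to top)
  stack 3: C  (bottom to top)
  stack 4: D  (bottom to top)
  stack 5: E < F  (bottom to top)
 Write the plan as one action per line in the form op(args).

unstack(C, D)
putdown(C)
unstack(D, F)
putdown(D)
unstack(F, A)
stack(F, E)

step 1 (unstack(C, D)): towers=[A/F/D; B; E] holding=C
step 2 (putdown(C)): towers=[A/F/D; B; C; E] holding=-
step 3 (unstack(D, F)): towers=[A/F; B; C; E] holding=D
step 4 (putdown(D)): towers=[A/F; B; C; D; E] holding=-
step 5 (unstack(F, A)): towers=[A; B; C; D; E] holding=F
step 6 (stack(F, E)): towers=[A; B; C; D; E/F] holding=-
goal check: towers=[A; B; C; D; E/F] holding=- — reached (length 6, optimal by BFS)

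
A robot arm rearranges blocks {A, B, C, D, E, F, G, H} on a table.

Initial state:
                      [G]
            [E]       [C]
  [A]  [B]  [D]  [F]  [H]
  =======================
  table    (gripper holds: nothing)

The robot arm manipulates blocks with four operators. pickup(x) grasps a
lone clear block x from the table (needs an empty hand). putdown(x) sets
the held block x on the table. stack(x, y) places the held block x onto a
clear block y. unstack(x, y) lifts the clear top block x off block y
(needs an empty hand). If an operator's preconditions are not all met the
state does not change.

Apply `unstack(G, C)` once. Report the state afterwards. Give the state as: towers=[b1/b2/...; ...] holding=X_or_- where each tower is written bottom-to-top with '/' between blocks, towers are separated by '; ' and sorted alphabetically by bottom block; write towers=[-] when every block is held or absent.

towers=[A; B; D/E; F; H/C] holding=G

before: towers=[A; B; D/E; F; H/C/G] holding=-
pre[unstack(G, C)]: on(G,C) ok, clear(G) ok, handempty ok
all met → apply unstack(G, C)
after:  towers=[A; B; D/E; F; H/C] holding=G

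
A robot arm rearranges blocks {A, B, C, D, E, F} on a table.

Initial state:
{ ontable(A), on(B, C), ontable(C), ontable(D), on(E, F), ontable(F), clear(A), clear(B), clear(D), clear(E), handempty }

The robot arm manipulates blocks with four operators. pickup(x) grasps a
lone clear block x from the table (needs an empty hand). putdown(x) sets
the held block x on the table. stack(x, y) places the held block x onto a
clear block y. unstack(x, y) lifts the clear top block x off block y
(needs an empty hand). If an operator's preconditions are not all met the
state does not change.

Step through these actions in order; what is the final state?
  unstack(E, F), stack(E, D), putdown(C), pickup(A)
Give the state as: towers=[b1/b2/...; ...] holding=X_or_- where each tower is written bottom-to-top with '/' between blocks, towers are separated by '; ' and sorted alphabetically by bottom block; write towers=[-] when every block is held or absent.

towers=[C/B; D/E; F] holding=A

step 1 (unstack(E, F)): towers=[A; C/B; D; F] holding=E
step 2 (stack(E, D)): towers=[A; C/B; D/E; F] holding=-
step 3 (putdown(C)) [no-op]: towers=[A; C/B; D/E; F] holding=-
step 4 (pickup(A)): towers=[C/B; D/E; F] holding=A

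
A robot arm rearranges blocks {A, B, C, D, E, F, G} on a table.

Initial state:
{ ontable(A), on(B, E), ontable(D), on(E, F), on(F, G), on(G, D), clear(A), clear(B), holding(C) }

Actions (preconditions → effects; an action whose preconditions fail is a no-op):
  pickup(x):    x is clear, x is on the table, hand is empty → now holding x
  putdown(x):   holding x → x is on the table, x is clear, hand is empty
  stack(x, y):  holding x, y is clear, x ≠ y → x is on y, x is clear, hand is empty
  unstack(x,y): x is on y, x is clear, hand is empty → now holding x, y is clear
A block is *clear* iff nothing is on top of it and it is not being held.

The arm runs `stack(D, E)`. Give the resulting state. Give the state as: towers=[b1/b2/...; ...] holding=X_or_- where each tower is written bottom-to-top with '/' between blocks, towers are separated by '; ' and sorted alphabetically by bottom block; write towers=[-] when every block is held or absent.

towers=[A; D/G/F/E/B] holding=C

before: towers=[A; D/G/F/E/B] holding=C
pre[stack(D, E)]: holding(D) fail, clear(E) fail, D≠E ok
holding(D), clear(E) unmet → stack(D, E) is a no-op
after:  towers=[A; D/G/F/E/B] holding=C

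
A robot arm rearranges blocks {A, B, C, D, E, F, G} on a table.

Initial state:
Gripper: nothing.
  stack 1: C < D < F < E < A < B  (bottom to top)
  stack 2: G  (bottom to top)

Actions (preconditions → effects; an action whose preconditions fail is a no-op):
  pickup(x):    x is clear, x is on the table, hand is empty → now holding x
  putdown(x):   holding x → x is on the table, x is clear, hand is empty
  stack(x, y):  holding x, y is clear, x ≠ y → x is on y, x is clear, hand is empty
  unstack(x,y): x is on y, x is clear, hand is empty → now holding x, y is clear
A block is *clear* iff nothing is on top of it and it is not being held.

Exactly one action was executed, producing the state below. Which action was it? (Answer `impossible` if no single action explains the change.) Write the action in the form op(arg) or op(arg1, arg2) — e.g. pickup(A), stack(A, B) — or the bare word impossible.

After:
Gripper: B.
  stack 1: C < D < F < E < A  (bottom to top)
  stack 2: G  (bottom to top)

target: towers=[C/D/F/E/A; G] holding=B
     unstack(B, A) → towers=[C/D/F/E/A; G] holding=B  ← match
         pickup(G) → towers=[C/D/F/E/A/B] holding=G

unstack(B, A)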